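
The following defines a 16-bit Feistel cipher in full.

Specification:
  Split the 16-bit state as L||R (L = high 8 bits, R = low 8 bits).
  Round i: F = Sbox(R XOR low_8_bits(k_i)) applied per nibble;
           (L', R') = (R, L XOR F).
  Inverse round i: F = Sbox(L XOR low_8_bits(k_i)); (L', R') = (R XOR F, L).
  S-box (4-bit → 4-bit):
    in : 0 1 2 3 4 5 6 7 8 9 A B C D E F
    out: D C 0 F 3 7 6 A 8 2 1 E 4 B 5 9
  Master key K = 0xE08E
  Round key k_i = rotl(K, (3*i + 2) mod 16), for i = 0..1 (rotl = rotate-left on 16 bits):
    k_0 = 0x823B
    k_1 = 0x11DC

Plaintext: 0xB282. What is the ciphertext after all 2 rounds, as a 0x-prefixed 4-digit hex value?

s_0 = plaintext = 0xB282
s_1 = Round(s_0, k_0) = 0x8250
s_2 = Round(s_1, k_1) = 0x5006

0x5006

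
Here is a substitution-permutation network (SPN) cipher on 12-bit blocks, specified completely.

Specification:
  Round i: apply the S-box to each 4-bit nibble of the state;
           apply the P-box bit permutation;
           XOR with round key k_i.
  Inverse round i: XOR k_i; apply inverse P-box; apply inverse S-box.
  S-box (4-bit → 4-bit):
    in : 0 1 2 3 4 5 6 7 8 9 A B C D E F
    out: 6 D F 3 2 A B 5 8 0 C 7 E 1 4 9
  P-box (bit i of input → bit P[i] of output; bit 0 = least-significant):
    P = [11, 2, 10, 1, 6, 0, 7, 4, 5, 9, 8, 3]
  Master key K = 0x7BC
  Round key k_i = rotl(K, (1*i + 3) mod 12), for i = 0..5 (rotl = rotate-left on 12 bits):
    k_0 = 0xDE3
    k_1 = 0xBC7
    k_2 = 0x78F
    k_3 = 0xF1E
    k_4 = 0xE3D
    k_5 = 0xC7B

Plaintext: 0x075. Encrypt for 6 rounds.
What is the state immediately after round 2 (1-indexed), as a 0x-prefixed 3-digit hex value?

s_0 = plaintext = 0x075
s_1 = Round(s_0, k_0) = 0xE25
s_2 = Round(s_1, k_1) = 0xA10
s_3 = Round(s_2, k_2) = 0x253
s_4 = Round(s_3, k_3) = 0x423
s_5 = Round(s_4, k_4) = 0x4E8
s_6 = Round(s_5, k_5) = 0xEF9

0xA10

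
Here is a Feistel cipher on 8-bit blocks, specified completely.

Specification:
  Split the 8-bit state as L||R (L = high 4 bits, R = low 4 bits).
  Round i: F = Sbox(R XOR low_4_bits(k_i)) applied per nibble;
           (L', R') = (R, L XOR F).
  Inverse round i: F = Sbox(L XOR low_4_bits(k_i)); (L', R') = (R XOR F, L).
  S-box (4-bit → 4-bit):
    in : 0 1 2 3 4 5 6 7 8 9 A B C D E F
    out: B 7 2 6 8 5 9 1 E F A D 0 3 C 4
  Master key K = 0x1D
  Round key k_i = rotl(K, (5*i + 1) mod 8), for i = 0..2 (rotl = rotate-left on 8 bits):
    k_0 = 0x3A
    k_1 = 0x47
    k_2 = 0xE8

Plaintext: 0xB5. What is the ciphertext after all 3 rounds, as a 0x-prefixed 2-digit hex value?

0xB9

s_0 = plaintext = 0xB5
s_1 = Round(s_0, k_0) = 0x5F
s_2 = Round(s_1, k_1) = 0xFB
s_3 = Round(s_2, k_2) = 0xB9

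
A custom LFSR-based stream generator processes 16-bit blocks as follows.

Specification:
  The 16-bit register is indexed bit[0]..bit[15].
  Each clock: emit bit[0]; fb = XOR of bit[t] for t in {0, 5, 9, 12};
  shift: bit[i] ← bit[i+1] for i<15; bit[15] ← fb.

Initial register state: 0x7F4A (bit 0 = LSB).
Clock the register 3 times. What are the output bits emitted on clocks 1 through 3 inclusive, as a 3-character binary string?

010

reg_0 = 0x7F4A
clock 1: out=0, reg = 0x3FA5
clock 2: out=1, reg = 0x1FD2
clock 3: out=0, reg = 0x0FE9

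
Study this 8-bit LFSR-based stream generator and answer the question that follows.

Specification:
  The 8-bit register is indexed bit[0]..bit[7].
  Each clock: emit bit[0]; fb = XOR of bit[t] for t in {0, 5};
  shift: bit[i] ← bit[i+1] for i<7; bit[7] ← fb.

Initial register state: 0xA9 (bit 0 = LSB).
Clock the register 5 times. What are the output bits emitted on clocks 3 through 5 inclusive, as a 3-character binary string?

reg_0 = 0xA9
clock 1: out=1, reg = 0x54
clock 2: out=0, reg = 0x2A
clock 3: out=0, reg = 0x95
clock 4: out=1, reg = 0xCA
clock 5: out=0, reg = 0x65

010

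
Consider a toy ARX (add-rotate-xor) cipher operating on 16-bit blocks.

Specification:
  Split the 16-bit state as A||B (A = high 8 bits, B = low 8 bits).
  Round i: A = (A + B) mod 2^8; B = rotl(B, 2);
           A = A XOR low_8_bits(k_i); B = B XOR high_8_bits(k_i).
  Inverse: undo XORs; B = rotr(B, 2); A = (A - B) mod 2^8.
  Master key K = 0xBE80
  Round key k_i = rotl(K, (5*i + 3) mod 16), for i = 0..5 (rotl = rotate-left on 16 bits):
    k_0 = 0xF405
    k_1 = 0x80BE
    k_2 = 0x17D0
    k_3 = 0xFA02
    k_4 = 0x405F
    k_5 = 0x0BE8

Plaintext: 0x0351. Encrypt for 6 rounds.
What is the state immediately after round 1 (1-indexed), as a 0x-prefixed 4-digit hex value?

s_0 = plaintext = 0x0351
s_1 = Round(s_0, k_0) = 0x51B1
s_2 = Round(s_1, k_1) = 0xBC46
s_3 = Round(s_2, k_2) = 0xD20E
s_4 = Round(s_3, k_3) = 0xE2C2
s_5 = Round(s_4, k_4) = 0xFB4B
s_6 = Round(s_5, k_5) = 0xAE26

0x51B1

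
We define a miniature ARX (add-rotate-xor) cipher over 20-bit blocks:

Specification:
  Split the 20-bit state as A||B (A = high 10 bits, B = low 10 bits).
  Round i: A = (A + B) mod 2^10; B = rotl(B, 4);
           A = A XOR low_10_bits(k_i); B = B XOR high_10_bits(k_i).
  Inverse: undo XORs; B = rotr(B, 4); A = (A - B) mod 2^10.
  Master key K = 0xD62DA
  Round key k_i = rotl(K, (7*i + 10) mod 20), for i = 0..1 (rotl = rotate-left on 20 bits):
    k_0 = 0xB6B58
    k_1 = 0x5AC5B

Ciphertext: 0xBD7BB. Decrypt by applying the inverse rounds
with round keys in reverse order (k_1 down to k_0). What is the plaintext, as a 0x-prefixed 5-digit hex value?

0xFA9EF

s_0 = ciphertext = 0xBD7BB
s_1 = InvRound(s_0, k_1) = 0xA042D
s_2 = InvRound(s_1, k_0) = 0xFA9EF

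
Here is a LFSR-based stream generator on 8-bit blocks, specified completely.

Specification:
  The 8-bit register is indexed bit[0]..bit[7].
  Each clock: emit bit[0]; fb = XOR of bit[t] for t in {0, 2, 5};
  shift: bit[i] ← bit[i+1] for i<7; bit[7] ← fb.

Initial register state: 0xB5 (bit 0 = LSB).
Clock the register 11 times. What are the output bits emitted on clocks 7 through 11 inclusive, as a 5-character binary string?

01101

reg_0 = 0xB5
clock 1: out=1, reg = 0xDA
clock 2: out=0, reg = 0x6D
clock 3: out=1, reg = 0xB6
clock 4: out=0, reg = 0x5B
clock 5: out=1, reg = 0xAD
clock 6: out=1, reg = 0xD6
clock 7: out=0, reg = 0xEB
clock 8: out=1, reg = 0x75
clock 9: out=1, reg = 0xBA
clock 10: out=0, reg = 0xDD
clock 11: out=1, reg = 0x6E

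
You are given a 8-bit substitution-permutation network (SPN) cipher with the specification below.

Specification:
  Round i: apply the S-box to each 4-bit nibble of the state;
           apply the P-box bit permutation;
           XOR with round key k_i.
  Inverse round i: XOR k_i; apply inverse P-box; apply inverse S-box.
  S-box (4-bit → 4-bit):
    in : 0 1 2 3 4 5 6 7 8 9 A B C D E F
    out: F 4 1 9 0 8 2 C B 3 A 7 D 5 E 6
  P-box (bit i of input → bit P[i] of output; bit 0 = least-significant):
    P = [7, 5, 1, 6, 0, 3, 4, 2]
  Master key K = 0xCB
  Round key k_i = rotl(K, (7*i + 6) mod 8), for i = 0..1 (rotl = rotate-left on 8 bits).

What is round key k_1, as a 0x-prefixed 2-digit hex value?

K = 0xCB
k_0 = rotl(K, (7*0+6) mod 8) = rotl(K, 6) = 0xF2
k_1 = rotl(K, (7*1+6) mod 8) = rotl(K, 5) = 0x79

0x79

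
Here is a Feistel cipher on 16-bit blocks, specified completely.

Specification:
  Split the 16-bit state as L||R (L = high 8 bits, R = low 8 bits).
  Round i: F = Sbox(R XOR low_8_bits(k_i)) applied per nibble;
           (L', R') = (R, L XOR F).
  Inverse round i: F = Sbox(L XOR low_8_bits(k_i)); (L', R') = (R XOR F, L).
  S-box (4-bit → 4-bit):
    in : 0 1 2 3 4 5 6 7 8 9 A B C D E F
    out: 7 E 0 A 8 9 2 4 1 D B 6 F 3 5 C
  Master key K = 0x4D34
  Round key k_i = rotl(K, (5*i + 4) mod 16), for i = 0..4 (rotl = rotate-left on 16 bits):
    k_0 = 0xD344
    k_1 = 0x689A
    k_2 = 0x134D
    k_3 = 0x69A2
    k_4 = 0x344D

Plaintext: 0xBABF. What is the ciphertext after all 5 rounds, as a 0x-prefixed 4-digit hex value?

s_0 = plaintext = 0xBABF
s_1 = Round(s_0, k_0) = 0xBF7C
s_2 = Round(s_1, k_1) = 0x7CED
s_3 = Round(s_2, k_2) = 0xEDCB
s_4 = Round(s_3, k_3) = 0xCBC0
s_5 = Round(s_4, k_4) = 0xC0D8

0xC0D8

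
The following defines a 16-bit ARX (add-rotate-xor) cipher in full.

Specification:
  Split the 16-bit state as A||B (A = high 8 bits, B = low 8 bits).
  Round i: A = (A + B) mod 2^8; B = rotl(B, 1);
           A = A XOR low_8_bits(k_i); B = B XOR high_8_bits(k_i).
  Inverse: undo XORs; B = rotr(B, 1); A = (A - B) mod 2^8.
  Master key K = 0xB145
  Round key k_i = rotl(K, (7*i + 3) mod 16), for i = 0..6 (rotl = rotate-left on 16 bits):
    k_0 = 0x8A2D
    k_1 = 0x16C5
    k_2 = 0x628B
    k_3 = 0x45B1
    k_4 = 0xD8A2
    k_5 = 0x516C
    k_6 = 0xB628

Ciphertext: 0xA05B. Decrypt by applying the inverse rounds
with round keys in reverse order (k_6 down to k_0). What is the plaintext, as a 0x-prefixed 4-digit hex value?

0x2080

s_0 = ciphertext = 0xA05B
s_1 = InvRound(s_0, k_6) = 0x92F6
s_2 = InvRound(s_1, k_5) = 0x2BD3
s_3 = InvRound(s_2, k_4) = 0x0485
s_4 = InvRound(s_3, k_3) = 0x5560
s_5 = InvRound(s_4, k_2) = 0xDD01
s_6 = InvRound(s_5, k_1) = 0x8D8B
s_7 = InvRound(s_6, k_0) = 0x2080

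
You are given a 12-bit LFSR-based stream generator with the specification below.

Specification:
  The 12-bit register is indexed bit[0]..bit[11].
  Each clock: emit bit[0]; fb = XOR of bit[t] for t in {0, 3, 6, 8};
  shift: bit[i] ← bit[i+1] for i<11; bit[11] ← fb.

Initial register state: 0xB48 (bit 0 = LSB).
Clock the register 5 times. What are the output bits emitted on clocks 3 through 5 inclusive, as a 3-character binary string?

010

reg_0 = 0xB48
clock 1: out=0, reg = 0xDA4
clock 2: out=0, reg = 0xED2
clock 3: out=0, reg = 0xF69
clock 4: out=1, reg = 0x7B4
clock 5: out=0, reg = 0xBDA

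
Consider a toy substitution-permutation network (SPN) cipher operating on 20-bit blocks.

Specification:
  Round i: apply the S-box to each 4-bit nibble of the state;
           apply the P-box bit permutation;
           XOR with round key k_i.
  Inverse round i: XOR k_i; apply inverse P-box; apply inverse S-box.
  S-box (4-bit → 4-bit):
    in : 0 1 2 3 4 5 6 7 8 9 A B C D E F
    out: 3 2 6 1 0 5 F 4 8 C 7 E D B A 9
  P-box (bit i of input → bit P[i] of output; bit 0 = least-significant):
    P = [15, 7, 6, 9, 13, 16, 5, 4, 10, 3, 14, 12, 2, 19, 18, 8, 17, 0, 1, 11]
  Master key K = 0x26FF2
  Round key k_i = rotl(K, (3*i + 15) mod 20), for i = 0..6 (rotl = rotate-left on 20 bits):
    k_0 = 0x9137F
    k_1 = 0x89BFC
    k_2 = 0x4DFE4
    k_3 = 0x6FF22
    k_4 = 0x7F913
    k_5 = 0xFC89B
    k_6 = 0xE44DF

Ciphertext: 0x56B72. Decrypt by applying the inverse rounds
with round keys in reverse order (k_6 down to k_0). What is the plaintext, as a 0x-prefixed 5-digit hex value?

0x1EC2E

s_0 = ciphertext = 0x56B72
s_1 = InvRound(s_0, k_6) = 0xDD0AE
s_2 = InvRound(s_1, k_5) = 0xD3894
s_3 = InvRound(s_2, k_4) = 0xAD740
s_4 = InvRound(s_3, k_3) = 0x92457
s_5 = InvRound(s_4, k_2) = 0xBB96D
s_6 = InvRound(s_5, k_1) = 0x044DE
s_7 = InvRound(s_6, k_0) = 0x1EC2E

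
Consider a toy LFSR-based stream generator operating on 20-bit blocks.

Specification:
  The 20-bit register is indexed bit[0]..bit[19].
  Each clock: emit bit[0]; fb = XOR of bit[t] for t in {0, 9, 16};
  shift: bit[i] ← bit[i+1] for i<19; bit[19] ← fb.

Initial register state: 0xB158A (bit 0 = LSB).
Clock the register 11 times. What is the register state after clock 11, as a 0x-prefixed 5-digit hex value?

reg_0 = 0xB158A
clock 1: out=0, reg = 0xD8AC5
clock 2: out=1, reg = 0xEC562
clock 3: out=0, reg = 0x762B1
clock 4: out=1, reg = 0xBB158
clock 5: out=0, reg = 0xDD8AC
clock 6: out=0, reg = 0xEEC56
clock 7: out=0, reg = 0x7762B
clock 8: out=1, reg = 0xBBB15
clock 9: out=1, reg = 0xDDD8A
clock 10: out=0, reg = 0xEEEC5
clock 11: out=1, reg = 0x77762

0x77762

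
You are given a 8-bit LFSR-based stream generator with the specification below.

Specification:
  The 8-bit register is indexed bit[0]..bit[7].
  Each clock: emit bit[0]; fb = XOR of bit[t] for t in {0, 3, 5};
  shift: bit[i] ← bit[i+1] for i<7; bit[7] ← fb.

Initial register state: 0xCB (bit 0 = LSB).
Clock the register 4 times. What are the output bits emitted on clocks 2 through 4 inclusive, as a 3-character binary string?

101

reg_0 = 0xCB
clock 1: out=1, reg = 0x65
clock 2: out=1, reg = 0x32
clock 3: out=0, reg = 0x99
clock 4: out=1, reg = 0x4C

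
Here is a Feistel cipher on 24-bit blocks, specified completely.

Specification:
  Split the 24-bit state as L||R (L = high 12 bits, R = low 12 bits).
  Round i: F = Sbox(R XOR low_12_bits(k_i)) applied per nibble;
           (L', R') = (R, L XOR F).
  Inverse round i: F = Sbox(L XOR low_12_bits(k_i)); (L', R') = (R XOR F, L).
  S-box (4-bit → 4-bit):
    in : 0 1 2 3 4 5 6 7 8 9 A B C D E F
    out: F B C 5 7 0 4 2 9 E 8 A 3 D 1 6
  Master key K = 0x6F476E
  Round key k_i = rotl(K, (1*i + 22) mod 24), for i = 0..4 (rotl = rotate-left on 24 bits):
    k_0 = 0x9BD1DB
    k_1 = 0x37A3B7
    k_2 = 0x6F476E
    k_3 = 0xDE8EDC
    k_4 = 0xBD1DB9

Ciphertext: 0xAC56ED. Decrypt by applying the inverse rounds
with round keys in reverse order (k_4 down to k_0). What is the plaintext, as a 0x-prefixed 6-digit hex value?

s_0 = ciphertext = 0xAC56ED
s_1 = InvRound(s_0, k_4) = 0x4CEAC5
s_2 = InvRound(s_1, k_3) = 0x2794CE
s_3 = InvRound(s_2, k_2) = 0x47C279
s_4 = InvRound(s_3, k_1) = 0x04347C
s_5 = InvRound(s_4, k_0) = 0xF95043

0xF95043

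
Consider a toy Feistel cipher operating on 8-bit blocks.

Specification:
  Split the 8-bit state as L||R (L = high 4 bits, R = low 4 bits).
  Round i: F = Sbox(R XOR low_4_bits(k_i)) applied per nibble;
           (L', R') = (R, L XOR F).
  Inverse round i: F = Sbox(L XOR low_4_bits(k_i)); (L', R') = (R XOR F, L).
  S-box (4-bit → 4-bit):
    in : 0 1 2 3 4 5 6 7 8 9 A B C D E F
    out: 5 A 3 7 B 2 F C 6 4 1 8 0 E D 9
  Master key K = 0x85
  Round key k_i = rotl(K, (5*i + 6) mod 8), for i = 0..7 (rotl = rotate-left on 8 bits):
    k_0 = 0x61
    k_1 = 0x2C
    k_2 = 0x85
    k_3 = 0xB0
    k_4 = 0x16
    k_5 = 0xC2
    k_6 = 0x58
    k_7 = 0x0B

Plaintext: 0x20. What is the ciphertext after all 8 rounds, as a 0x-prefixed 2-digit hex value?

s_0 = plaintext = 0x20
s_1 = Round(s_0, k_0) = 0x08
s_2 = Round(s_1, k_1) = 0x8B
s_3 = Round(s_2, k_2) = 0xB5
s_4 = Round(s_3, k_3) = 0x59
s_5 = Round(s_4, k_4) = 0x9C
s_6 = Round(s_5, k_5) = 0xC4
s_7 = Round(s_6, k_6) = 0x4C
s_8 = Round(s_7, k_7) = 0xC8

0xC8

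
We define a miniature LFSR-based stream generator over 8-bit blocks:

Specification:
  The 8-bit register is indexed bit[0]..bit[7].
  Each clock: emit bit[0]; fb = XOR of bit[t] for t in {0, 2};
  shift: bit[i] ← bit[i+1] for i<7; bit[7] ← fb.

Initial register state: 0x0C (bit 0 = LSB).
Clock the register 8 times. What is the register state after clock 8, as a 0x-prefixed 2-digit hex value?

0xCF

reg_0 = 0x0C
clock 1: out=0, reg = 0x86
clock 2: out=0, reg = 0xC3
clock 3: out=1, reg = 0xE1
clock 4: out=1, reg = 0xF0
clock 5: out=0, reg = 0x78
clock 6: out=0, reg = 0x3C
clock 7: out=0, reg = 0x9E
clock 8: out=0, reg = 0xCF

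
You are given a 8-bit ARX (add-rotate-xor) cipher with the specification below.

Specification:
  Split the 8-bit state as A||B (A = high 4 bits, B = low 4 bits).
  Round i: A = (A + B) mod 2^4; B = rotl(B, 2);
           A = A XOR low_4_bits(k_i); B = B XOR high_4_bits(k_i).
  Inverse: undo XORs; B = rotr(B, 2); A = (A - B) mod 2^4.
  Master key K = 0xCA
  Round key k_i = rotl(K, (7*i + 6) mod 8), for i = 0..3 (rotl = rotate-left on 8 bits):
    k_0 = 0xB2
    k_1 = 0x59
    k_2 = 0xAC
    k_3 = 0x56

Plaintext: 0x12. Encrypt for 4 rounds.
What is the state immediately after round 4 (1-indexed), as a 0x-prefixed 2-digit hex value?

s_0 = plaintext = 0x12
s_1 = Round(s_0, k_0) = 0x13
s_2 = Round(s_1, k_1) = 0xD9
s_3 = Round(s_2, k_2) = 0xAC
s_4 = Round(s_3, k_3) = 0x06

0x06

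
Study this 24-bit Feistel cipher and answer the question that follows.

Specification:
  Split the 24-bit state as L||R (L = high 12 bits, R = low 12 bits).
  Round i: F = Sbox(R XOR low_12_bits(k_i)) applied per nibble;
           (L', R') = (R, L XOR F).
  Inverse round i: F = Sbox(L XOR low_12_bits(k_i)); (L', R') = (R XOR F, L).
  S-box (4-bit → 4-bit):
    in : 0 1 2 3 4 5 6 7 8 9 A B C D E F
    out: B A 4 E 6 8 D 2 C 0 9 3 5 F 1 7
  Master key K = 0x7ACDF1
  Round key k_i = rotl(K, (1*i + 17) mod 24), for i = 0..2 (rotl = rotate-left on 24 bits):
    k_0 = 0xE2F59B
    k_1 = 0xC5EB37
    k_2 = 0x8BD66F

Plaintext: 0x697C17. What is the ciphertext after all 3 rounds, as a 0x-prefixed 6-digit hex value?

s_0 = plaintext = 0x697C17
s_1 = Round(s_0, k_0) = 0xC17652
s_2 = Round(s_1, k_1) = 0x6523CF
s_3 = Round(s_2, k_2) = 0x3CFEC9

0x3CFEC9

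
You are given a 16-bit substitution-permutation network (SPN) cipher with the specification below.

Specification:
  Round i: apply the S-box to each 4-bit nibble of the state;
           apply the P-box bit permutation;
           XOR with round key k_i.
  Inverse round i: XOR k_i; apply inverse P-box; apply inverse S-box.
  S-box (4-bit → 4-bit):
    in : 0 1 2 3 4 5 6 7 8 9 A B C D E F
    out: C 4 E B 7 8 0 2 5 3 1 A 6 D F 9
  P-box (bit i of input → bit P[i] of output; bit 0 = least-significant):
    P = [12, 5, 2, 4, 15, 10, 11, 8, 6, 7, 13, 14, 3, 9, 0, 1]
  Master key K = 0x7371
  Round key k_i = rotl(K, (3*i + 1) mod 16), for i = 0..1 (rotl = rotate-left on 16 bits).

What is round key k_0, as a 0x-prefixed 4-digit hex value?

K = 0x7371
k_0 = rotl(K, (3*0+1) mod 16) = rotl(K, 1) = 0xE6E2

0xE6E2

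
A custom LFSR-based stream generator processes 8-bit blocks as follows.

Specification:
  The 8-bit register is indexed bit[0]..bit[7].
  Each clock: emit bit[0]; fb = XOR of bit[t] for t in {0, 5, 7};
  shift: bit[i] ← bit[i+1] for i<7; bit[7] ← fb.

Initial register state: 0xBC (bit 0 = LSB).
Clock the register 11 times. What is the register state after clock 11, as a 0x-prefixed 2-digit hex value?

0x95

reg_0 = 0xBC
clock 1: out=0, reg = 0x5E
clock 2: out=0, reg = 0x2F
clock 3: out=1, reg = 0x17
clock 4: out=1, reg = 0x8B
clock 5: out=1, reg = 0x45
clock 6: out=1, reg = 0xA2
clock 7: out=0, reg = 0x51
clock 8: out=1, reg = 0xA8
clock 9: out=0, reg = 0x54
clock 10: out=0, reg = 0x2A
clock 11: out=0, reg = 0x95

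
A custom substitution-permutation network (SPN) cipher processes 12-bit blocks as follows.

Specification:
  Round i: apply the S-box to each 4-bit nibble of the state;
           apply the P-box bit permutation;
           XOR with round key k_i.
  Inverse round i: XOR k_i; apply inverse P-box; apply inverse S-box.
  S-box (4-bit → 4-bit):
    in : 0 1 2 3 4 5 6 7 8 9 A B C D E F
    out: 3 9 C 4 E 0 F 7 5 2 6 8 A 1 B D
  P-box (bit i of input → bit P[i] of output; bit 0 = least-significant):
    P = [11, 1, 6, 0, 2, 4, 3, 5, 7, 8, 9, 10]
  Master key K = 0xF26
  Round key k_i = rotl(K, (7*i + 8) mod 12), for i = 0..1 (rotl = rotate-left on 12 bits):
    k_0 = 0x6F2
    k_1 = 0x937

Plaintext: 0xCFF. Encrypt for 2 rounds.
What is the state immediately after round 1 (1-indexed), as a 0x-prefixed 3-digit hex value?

0xB9F

s_0 = plaintext = 0xCFF
s_1 = Round(s_0, k_0) = 0xB9F
s_2 = Round(s_1, k_1) = 0x566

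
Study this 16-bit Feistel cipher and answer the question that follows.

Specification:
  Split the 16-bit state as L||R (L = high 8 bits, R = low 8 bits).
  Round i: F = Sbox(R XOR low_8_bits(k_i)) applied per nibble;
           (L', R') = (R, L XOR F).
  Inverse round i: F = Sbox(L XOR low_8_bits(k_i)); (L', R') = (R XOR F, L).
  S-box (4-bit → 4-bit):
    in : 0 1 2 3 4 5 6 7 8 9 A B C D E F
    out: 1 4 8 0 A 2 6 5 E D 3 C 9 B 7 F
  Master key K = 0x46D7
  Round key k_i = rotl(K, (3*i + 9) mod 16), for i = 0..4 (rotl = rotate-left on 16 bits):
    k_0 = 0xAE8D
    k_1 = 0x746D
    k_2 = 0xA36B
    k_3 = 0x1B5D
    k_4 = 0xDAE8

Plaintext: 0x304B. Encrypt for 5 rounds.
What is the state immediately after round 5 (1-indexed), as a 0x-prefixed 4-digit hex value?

0xDF6A

s_0 = plaintext = 0x304B
s_1 = Round(s_0, k_0) = 0x4BA6
s_2 = Round(s_1, k_1) = 0xA6D7
s_3 = Round(s_2, k_2) = 0xD76F
s_4 = Round(s_3, k_3) = 0x6FDF
s_5 = Round(s_4, k_4) = 0xDF6A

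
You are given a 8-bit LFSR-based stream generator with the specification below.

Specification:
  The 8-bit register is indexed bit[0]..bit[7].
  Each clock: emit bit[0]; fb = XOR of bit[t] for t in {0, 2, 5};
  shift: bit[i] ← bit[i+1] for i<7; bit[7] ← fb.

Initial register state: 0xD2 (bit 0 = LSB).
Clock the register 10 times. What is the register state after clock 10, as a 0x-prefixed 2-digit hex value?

0xF8

reg_0 = 0xD2
clock 1: out=0, reg = 0x69
clock 2: out=1, reg = 0x34
clock 3: out=0, reg = 0x1A
clock 4: out=0, reg = 0x0D
clock 5: out=1, reg = 0x06
clock 6: out=0, reg = 0x83
clock 7: out=1, reg = 0xC1
clock 8: out=1, reg = 0xE0
clock 9: out=0, reg = 0xF0
clock 10: out=0, reg = 0xF8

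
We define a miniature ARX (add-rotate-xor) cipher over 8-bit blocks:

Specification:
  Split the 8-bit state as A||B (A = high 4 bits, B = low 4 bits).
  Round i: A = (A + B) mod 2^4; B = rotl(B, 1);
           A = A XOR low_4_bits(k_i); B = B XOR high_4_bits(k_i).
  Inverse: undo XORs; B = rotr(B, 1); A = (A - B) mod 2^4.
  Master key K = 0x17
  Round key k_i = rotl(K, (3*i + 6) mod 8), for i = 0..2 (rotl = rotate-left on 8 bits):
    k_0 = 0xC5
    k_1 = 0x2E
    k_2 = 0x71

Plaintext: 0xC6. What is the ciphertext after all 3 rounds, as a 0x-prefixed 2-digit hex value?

s_0 = plaintext = 0xC6
s_1 = Round(s_0, k_0) = 0x70
s_2 = Round(s_1, k_1) = 0x92
s_3 = Round(s_2, k_2) = 0xA3

0xA3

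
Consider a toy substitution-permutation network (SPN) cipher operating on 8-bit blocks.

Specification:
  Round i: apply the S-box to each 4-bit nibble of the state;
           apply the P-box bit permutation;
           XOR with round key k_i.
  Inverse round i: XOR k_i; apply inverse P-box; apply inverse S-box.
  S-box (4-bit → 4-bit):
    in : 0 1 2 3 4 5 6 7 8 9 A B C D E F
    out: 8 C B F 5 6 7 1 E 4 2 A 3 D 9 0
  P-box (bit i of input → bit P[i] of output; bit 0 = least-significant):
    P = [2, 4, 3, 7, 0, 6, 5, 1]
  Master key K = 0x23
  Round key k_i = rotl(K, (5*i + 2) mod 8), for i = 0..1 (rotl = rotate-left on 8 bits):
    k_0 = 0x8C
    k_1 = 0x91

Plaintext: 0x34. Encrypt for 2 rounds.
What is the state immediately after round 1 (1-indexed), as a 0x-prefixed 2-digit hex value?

0xE3

s_0 = plaintext = 0x34
s_1 = Round(s_0, k_0) = 0xE3
s_2 = Round(s_1, k_1) = 0x0E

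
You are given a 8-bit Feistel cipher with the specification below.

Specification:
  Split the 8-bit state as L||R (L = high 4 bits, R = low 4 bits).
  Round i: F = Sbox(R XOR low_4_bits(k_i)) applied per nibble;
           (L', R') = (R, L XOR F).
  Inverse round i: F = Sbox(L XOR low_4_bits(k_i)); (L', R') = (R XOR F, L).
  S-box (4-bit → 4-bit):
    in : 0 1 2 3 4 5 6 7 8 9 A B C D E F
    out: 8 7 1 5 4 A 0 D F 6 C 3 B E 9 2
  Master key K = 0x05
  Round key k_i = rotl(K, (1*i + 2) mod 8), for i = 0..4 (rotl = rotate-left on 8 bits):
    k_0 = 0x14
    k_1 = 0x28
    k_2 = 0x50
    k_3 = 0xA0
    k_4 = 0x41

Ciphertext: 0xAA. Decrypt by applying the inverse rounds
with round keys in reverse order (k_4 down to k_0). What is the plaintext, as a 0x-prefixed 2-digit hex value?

0x60

s_0 = ciphertext = 0xAA
s_1 = InvRound(s_0, k_4) = 0x9A
s_2 = InvRound(s_1, k_3) = 0xC9
s_3 = InvRound(s_2, k_2) = 0x2C
s_4 = InvRound(s_3, k_1) = 0x02
s_5 = InvRound(s_4, k_0) = 0x60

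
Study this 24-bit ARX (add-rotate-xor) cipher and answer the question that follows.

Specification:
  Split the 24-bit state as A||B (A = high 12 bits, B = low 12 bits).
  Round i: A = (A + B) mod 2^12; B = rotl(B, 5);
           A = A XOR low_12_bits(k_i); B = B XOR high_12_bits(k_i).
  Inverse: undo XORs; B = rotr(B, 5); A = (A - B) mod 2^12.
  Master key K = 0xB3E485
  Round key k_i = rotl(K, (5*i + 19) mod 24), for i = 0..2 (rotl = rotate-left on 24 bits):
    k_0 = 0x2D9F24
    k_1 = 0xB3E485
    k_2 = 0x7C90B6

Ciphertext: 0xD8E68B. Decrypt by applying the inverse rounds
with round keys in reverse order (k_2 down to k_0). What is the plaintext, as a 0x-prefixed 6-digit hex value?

s_0 = ciphertext = 0xD8E68B
s_1 = InvRound(s_0, k_2) = 0xC2E10A
s_2 = InvRound(s_1, k_1) = 0xE5AA51
s_3 = InvRound(s_2, k_0) = 0xD3A444

0xD3A444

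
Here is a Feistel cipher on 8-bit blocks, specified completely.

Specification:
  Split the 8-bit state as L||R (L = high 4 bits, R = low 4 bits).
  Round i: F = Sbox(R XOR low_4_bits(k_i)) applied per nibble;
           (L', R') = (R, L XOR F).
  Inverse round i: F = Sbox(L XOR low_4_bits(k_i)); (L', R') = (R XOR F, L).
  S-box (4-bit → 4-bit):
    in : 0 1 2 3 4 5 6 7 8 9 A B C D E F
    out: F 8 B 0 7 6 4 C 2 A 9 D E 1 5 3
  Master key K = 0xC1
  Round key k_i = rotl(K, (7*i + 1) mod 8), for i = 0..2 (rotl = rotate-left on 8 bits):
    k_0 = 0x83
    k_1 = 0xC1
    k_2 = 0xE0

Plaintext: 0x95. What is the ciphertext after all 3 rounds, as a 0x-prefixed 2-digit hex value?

0xB0

s_0 = plaintext = 0x95
s_1 = Round(s_0, k_0) = 0x5D
s_2 = Round(s_1, k_1) = 0xDB
s_3 = Round(s_2, k_2) = 0xB0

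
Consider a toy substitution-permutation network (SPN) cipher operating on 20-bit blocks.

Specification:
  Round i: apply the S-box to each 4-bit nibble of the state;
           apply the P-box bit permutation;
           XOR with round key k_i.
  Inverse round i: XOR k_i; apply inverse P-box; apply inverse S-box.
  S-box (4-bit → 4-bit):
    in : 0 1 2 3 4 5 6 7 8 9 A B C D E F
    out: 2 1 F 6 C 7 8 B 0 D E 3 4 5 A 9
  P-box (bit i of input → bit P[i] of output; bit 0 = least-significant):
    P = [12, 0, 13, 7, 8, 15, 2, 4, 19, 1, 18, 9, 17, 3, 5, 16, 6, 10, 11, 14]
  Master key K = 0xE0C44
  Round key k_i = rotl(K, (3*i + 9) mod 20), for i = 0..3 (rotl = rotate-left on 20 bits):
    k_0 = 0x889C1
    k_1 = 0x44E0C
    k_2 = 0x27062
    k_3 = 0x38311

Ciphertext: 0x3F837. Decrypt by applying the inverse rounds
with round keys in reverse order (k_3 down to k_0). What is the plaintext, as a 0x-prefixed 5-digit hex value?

0xC073C

s_0 = ciphertext = 0x3F837
s_1 = InvRound(s_0, k_3) = 0x4CEDD
s_2 = InvRound(s_1, k_2) = 0x35AA2
s_3 = InvRound(s_2, k_1) = 0x023CF
s_4 = InvRound(s_3, k_0) = 0xC073C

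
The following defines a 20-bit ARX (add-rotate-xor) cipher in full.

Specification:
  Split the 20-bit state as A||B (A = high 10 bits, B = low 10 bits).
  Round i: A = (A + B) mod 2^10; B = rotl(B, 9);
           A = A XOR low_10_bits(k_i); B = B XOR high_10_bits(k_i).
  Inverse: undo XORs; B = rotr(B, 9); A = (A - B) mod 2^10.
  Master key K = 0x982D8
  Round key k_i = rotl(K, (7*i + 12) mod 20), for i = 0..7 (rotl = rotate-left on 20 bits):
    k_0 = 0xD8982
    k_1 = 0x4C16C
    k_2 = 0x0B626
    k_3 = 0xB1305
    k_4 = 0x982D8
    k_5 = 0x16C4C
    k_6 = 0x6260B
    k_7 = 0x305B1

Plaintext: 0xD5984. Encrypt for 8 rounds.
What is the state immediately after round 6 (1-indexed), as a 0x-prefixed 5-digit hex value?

0x0B751

s_0 = plaintext = 0xD5984
s_1 = Round(s_0, k_0) = 0x563A0
s_2 = Round(s_1, k_1) = 0x650E0
s_3 = Round(s_2, k_2) = 0x1485D
s_4 = Round(s_3, k_3) = 0xEA8EA
s_5 = Round(s_4, k_4) = 0x93215
s_6 = Round(s_5, k_5) = 0x0B751
s_7 = Round(s_6, k_6) = 0x5D621
s_8 = Round(s_7, k_7) = 0x89FD1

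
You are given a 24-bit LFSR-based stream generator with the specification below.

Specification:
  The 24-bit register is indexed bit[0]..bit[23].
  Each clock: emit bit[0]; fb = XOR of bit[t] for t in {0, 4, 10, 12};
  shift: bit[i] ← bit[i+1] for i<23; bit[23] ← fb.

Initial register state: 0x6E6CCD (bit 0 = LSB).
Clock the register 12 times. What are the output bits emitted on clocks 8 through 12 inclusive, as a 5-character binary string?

reg_0 = 0x6E6CCD
clock 1: out=1, reg = 0x373666
clock 2: out=0, reg = 0x1B9B33
clock 3: out=1, reg = 0x8DCD99
clock 4: out=1, reg = 0xC6E6CC
clock 5: out=0, reg = 0xE37366
clock 6: out=0, reg = 0xF1B9B3
clock 7: out=1, reg = 0xF8DCD9
clock 8: out=1, reg = 0x7C6E6C
clock 9: out=0, reg = 0xBE3736
clock 10: out=0, reg = 0xDF1B9B
clock 11: out=1, reg = 0xEF8DCD
clock 12: out=1, reg = 0x77C6E6

10011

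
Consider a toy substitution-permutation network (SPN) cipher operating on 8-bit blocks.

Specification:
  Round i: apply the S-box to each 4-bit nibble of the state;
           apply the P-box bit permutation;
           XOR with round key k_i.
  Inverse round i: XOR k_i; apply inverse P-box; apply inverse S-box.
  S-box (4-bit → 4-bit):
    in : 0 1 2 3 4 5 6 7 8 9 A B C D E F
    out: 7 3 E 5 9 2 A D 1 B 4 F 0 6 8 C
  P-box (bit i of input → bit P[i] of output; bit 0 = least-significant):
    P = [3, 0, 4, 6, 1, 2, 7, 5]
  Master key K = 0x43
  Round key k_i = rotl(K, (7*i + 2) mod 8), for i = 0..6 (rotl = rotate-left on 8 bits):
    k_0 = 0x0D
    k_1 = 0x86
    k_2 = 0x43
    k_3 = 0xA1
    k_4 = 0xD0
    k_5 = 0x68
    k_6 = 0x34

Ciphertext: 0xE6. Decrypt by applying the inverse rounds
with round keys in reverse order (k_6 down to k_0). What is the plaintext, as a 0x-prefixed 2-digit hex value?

0xA6

s_0 = ciphertext = 0xE6
s_1 = InvRound(s_0, k_6) = 0x3F
s_2 = InvRound(s_1, k_5) = 0x12
s_3 = InvRound(s_2, k_4) = 0x3E
s_4 = InvRound(s_3, k_3) = 0x00
s_5 = InvRound(s_4, k_2) = 0x86
s_6 = InvRound(s_5, k_1) = 0xCC
s_7 = InvRound(s_6, k_0) = 0xA6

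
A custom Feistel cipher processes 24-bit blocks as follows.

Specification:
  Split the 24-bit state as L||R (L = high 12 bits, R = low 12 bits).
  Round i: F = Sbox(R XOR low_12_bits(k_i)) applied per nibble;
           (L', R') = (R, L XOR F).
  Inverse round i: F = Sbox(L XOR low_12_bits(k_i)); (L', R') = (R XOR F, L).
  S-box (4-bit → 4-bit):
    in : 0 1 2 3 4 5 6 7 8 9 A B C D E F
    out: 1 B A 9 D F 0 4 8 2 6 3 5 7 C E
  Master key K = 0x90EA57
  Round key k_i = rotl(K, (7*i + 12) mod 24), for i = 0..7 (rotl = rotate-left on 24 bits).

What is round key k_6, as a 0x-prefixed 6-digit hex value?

0x3A95E4

K = 0x90EA57
k_0 = rotl(K, (7*0+12) mod 24) = rotl(K, 12) = 0xA5790E
k_1 = rotl(K, (7*1+12) mod 24) = rotl(K, 19) = 0xBC8752
k_2 = rotl(K, (7*2+12) mod 24) = rotl(K, 2) = 0x43A95E
k_3 = rotl(K, (7*3+12) mod 24) = rotl(K, 9) = 0xD4AF21
k_4 = rotl(K, (7*4+12) mod 24) = rotl(K, 16) = 0x5790EA
k_5 = rotl(K, (7*5+12) mod 24) = rotl(K, 23) = 0xC8752B
k_6 = rotl(K, (7*6+12) mod 24) = rotl(K, 6) = 0x3A95E4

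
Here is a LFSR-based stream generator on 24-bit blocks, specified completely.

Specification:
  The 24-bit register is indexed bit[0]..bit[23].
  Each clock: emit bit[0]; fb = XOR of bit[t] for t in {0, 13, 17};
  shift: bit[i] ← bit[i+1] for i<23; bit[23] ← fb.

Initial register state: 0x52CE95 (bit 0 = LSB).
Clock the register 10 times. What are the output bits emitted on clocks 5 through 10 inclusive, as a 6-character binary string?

reg_0 = 0x52CE95
clock 1: out=1, reg = 0x29674A
clock 2: out=0, reg = 0x94B3A5
clock 3: out=1, reg = 0x4A59D2
clock 4: out=0, reg = 0xA52CE9
clock 5: out=1, reg = 0x529674
clock 6: out=0, reg = 0xA94B3A
clock 7: out=0, reg = 0x54A59D
clock 8: out=1, reg = 0x2A52CE
clock 9: out=0, reg = 0x952967
clock 10: out=1, reg = 0x4A94B3

100101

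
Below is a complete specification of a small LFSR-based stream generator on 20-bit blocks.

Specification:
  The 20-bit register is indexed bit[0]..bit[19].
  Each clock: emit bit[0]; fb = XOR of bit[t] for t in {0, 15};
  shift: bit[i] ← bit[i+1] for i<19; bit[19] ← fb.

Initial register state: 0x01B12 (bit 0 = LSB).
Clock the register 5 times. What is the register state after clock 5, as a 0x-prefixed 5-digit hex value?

0x900D8

reg_0 = 0x01B12
clock 1: out=0, reg = 0x00D89
clock 2: out=1, reg = 0x806C4
clock 3: out=0, reg = 0x40362
clock 4: out=0, reg = 0x201B1
clock 5: out=1, reg = 0x900D8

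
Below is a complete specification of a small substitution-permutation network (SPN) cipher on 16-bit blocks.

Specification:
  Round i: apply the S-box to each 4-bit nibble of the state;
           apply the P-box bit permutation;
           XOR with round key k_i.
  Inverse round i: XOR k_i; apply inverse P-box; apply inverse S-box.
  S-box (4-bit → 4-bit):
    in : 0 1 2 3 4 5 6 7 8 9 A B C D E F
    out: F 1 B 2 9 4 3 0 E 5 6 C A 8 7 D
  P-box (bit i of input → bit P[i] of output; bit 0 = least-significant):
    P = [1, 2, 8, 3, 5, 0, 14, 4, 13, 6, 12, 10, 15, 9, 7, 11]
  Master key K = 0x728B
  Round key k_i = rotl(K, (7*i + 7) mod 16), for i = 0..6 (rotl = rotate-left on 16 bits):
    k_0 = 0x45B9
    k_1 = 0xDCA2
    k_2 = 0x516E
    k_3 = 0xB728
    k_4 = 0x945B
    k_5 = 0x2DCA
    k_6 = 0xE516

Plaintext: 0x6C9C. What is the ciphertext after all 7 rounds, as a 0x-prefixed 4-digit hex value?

s_0 = plaintext = 0x6C9C
s_1 = Round(s_0, k_0) = 0x83D5
s_2 = Round(s_1, k_1) = 0xD772
s_3 = Round(s_2, k_2) = 0x5960
s_4 = Round(s_3, k_3) = 0x8687
s_5 = Round(s_4, k_4) = 0xFE8A
s_6 = Round(s_5, k_5) = 0xD41F
s_7 = Round(s_6, k_6) = 0xC83C

0xC83C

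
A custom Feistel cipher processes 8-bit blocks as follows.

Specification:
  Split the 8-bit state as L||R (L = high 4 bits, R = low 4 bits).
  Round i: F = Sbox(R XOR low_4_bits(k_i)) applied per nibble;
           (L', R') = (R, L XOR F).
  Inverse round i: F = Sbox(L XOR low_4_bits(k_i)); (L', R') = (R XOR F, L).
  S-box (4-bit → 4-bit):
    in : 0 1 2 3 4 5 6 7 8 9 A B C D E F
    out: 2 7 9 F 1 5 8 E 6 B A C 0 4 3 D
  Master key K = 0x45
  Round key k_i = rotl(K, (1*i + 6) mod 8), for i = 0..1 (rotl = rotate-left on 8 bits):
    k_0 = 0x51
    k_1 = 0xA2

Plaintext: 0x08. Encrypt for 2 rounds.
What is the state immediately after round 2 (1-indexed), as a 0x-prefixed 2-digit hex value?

0xB3

s_0 = plaintext = 0x08
s_1 = Round(s_0, k_0) = 0x8B
s_2 = Round(s_1, k_1) = 0xB3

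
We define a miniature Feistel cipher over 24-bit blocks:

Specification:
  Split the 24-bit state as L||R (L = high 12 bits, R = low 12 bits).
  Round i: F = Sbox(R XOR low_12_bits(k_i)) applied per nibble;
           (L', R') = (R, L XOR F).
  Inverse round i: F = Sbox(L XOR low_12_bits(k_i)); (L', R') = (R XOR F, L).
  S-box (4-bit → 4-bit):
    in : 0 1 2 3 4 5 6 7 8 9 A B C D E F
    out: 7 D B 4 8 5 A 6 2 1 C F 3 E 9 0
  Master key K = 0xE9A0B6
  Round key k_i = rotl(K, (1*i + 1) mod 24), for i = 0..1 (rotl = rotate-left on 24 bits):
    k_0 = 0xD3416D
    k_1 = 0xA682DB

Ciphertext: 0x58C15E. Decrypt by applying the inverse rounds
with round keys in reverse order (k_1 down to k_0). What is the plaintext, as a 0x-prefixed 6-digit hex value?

s_0 = ciphertext = 0x58C15E
s_1 = InvRound(s_0, k_1) = 0x70858C
s_2 = InvRound(s_1, k_0) = 0xF29708

0xF29708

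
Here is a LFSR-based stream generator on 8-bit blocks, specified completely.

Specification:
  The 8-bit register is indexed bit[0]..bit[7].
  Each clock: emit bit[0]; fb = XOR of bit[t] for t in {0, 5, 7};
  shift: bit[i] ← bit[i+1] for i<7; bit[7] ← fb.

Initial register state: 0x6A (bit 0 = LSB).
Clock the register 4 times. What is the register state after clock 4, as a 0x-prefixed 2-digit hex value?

0xF6

reg_0 = 0x6A
clock 1: out=0, reg = 0xB5
clock 2: out=1, reg = 0xDA
clock 3: out=0, reg = 0xED
clock 4: out=1, reg = 0xF6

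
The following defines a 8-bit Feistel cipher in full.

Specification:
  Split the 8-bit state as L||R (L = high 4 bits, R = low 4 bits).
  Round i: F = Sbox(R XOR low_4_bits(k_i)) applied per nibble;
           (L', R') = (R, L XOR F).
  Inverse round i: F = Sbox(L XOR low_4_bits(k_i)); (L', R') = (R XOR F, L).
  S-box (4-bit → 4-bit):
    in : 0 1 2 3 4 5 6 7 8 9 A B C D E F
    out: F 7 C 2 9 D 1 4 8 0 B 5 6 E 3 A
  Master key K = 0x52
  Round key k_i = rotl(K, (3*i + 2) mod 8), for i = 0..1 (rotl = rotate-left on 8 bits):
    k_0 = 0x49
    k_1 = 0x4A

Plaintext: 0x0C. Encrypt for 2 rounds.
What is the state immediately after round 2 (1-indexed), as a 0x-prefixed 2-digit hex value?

s_0 = plaintext = 0x0C
s_1 = Round(s_0, k_0) = 0xCD
s_2 = Round(s_1, k_1) = 0xD8

0xD8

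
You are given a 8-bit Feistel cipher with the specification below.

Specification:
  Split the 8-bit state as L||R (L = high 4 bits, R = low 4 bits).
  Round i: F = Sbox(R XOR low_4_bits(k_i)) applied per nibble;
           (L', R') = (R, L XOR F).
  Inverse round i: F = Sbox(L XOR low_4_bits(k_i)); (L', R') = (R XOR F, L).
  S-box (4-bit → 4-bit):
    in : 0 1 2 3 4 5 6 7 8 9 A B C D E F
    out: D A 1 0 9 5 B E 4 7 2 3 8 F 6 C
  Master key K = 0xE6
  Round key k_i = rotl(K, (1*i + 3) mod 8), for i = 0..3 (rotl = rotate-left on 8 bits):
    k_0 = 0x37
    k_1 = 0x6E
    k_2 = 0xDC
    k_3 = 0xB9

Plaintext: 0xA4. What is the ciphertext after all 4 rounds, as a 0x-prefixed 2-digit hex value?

0x0A

s_0 = plaintext = 0xA4
s_1 = Round(s_0, k_0) = 0x4A
s_2 = Round(s_1, k_1) = 0xAD
s_3 = Round(s_2, k_2) = 0xD0
s_4 = Round(s_3, k_3) = 0x0A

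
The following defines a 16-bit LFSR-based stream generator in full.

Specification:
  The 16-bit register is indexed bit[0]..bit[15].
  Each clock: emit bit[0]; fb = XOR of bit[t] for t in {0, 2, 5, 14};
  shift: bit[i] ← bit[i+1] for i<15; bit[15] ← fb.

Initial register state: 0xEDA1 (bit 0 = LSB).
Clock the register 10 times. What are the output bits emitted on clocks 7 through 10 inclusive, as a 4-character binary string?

reg_0 = 0xEDA1
clock 1: out=1, reg = 0xF6D0
clock 2: out=0, reg = 0xFB68
clock 3: out=0, reg = 0x7DB4
clock 4: out=0, reg = 0xBEDA
clock 5: out=0, reg = 0x5F6D
clock 6: out=1, reg = 0x2FB6
clock 7: out=0, reg = 0x17DB
clock 8: out=1, reg = 0x8BED
clock 9: out=1, reg = 0xC5F6
clock 10: out=0, reg = 0xE2FB

0110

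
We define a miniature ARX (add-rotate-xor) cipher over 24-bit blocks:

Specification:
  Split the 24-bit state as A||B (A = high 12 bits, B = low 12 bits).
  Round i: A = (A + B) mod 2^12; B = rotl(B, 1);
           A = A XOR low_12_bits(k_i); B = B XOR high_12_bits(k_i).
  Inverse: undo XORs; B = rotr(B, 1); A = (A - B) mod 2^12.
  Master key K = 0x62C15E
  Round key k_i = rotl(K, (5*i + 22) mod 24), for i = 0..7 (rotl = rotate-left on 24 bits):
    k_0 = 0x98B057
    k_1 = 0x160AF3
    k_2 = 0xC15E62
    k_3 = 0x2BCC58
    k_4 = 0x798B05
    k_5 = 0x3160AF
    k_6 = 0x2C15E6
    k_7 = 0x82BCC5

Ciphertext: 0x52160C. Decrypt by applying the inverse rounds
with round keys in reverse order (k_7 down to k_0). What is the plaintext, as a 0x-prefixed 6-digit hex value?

0xAAF8DF

s_0 = ciphertext = 0x52160C
s_1 = InvRound(s_0, k_7) = 0xAD1F13
s_2 = InvRound(s_1, k_6) = 0x84E6E9
s_3 = InvRound(s_2, k_5) = 0xDE2AFF
s_4 = InvRound(s_3, k_4) = 0x834EB3
s_5 = InvRound(s_4, k_3) = 0x665E07
s_6 = InvRound(s_5, k_2) = 0x6FE109
s_7 = InvRound(s_6, k_1) = 0x3D9834
s_8 = InvRound(s_7, k_0) = 0xAAF8DF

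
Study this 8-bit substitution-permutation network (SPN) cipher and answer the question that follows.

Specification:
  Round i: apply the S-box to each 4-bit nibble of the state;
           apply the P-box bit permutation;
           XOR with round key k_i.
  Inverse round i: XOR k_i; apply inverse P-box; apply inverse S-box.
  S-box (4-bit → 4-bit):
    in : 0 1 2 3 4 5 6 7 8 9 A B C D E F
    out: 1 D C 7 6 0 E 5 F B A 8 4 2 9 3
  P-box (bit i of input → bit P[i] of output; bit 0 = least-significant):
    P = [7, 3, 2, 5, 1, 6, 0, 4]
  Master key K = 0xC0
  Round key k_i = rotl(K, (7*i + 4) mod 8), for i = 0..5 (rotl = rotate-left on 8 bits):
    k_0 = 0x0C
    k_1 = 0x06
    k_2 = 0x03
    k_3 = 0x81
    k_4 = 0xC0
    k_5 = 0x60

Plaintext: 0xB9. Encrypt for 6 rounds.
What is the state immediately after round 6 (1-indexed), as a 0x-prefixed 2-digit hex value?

0x87

s_0 = plaintext = 0xB9
s_1 = Round(s_0, k_0) = 0xB4
s_2 = Round(s_1, k_1) = 0x1A
s_3 = Round(s_2, k_2) = 0x38
s_4 = Round(s_3, k_3) = 0x6E
s_5 = Round(s_4, k_4) = 0x31
s_6 = Round(s_5, k_5) = 0x87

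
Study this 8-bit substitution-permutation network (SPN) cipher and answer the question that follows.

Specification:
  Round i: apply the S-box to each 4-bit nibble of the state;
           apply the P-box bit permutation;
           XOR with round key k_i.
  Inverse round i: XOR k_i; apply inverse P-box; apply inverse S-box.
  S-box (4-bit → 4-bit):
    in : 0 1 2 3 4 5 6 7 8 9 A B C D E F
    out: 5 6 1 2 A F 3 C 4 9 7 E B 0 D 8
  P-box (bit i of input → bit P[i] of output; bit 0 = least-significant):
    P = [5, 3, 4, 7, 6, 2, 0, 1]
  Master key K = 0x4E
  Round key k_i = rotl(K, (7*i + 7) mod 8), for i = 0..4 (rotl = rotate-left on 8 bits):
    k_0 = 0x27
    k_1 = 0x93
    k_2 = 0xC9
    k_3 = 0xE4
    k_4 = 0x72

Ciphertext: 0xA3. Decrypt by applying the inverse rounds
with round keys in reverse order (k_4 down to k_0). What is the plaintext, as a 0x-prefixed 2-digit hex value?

0xF6

s_0 = ciphertext = 0xA3
s_1 = InvRound(s_0, k_4) = 0x07
s_2 = InvRound(s_1, k_3) = 0xE9
s_3 = InvRound(s_2, k_2) = 0xD2
s_4 = InvRound(s_3, k_1) = 0x0D
s_5 = InvRound(s_4, k_0) = 0xF6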